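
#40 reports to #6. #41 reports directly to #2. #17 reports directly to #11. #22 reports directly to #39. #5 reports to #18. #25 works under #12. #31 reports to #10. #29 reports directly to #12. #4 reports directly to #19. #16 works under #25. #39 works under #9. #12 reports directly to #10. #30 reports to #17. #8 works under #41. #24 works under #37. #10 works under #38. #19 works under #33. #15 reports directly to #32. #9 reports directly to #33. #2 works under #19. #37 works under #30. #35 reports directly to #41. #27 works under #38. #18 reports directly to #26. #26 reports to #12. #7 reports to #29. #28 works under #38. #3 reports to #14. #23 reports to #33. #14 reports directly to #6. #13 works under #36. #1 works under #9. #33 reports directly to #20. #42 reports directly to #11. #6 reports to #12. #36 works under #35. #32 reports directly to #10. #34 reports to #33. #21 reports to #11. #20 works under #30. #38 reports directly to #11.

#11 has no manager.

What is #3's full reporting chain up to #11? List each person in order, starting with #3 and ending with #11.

#3 -> #14 -> #6 -> #12 -> #10 -> #38 -> #11

#3 reports to #14. #14 reports to #6. #6 reports to #12. #12 reports to #10. #10 reports to #38. #38 reports to #11. #11 is at the top.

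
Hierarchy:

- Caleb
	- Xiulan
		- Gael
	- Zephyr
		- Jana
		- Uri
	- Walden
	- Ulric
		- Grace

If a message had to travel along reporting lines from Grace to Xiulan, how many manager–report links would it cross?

3

Grace is 2 levels below Caleb, and Xiulan is 1 level below Caleb (their lowest common manager). The shortest path runs up from Grace to Caleb and back down to Xiulan: 2 + 1 = 3 links.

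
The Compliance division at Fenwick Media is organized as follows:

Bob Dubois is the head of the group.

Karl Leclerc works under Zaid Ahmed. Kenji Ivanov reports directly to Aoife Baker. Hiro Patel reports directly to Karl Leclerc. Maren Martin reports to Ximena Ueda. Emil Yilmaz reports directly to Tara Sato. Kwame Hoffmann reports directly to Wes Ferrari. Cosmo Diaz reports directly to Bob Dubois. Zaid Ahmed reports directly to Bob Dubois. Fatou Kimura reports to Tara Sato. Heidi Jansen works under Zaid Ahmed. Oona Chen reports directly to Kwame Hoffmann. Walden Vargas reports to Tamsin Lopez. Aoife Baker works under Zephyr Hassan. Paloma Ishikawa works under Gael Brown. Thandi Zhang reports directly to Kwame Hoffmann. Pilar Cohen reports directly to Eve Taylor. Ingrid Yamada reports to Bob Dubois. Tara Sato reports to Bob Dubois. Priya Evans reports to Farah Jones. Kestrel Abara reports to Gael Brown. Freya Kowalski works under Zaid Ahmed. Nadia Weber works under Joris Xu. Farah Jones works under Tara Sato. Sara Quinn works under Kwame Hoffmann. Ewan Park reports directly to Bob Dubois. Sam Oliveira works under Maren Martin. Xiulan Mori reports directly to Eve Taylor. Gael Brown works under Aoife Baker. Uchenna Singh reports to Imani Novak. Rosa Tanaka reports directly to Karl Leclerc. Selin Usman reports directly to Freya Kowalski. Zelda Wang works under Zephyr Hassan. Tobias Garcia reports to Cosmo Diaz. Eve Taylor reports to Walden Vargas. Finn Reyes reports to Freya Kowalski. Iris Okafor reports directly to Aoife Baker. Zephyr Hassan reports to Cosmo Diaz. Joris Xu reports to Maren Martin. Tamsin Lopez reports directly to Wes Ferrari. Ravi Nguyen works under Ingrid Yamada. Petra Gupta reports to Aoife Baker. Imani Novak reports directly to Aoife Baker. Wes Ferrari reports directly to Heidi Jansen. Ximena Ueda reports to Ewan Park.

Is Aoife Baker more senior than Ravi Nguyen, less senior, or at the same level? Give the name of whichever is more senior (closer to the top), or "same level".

Aoife Baker is 3 levels below Bob Dubois; Ravi Nguyen is 2. Ravi Nguyen is higher.

Ravi Nguyen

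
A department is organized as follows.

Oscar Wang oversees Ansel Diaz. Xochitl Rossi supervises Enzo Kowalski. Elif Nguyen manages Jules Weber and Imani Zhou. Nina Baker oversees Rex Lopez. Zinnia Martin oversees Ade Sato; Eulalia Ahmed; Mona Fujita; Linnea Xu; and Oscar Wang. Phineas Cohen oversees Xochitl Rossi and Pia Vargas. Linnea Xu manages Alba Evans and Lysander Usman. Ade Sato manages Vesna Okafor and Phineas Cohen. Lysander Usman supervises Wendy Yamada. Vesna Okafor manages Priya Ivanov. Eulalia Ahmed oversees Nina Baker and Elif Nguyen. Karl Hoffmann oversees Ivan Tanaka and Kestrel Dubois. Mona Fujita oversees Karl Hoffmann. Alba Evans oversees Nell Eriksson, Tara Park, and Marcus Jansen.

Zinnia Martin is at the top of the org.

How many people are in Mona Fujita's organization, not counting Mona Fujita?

3

Mona Fujita directly manages Karl Hoffmann. Under Karl Hoffmann: Kestrel Dubois, Ivan Tanaka (2). That's 3 in total.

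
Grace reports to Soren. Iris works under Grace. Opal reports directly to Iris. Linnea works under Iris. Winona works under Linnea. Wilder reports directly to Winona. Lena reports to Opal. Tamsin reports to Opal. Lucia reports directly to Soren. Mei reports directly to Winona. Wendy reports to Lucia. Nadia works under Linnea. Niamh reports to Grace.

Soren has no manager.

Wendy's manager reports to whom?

Soren

Wendy reports to Lucia, and Lucia reports to Soren. So Wendy's skip-level manager is Soren.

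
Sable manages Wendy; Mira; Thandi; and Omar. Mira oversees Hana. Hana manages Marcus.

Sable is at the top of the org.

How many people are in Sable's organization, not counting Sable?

6

Sable directly manages Wendy, Mira, Thandi, Omar. Wendy has no reports. Under Mira: Hana, Marcus (2). Thandi has no reports. Omar has no reports. So Sable's organization is 4 direct reports plus everyone under them: 1 + 3 + 1 + 1 = 6.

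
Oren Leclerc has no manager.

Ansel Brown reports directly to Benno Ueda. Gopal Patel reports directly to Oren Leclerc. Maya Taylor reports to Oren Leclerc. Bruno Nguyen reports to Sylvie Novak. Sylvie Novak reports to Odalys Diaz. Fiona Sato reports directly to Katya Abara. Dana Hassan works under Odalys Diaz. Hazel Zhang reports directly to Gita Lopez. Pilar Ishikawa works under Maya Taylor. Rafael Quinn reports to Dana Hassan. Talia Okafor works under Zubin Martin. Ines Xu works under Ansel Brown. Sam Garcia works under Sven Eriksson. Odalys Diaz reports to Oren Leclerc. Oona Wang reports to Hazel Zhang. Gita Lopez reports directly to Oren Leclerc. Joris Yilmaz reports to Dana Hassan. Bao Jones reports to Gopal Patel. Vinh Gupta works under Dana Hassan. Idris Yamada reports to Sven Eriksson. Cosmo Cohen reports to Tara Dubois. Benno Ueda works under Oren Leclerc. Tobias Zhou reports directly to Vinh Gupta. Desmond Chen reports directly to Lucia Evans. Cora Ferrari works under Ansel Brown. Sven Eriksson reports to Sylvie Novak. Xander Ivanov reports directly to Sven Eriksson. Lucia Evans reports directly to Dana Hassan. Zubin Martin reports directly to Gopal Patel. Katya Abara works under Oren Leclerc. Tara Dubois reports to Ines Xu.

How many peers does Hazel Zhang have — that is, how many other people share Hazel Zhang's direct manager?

0

Hazel Zhang reports to Gita Lopez, and Gita Lopez has no other direct reports. Hazel Zhang has 0 peers.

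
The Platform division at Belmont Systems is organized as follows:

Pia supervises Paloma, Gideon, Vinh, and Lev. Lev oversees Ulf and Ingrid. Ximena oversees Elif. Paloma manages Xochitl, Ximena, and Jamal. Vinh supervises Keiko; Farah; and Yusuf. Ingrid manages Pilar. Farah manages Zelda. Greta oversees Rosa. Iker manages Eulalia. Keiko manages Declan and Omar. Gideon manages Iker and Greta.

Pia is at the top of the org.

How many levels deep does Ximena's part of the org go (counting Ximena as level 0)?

The longest chain under Ximena runs Ximena → Elif, which is 1 level below Ximena.

1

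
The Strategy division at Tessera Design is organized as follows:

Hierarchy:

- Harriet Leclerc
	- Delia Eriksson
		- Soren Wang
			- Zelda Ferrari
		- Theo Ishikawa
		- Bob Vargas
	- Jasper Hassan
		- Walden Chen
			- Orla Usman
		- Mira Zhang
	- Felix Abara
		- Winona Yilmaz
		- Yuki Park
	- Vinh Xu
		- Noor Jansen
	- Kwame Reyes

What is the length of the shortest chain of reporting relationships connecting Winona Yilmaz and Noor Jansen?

4

Winona Yilmaz is 2 levels below Harriet Leclerc, and Noor Jansen is 2 levels below Harriet Leclerc (their lowest common manager). The shortest path runs up from Winona Yilmaz to Harriet Leclerc and back down to Noor Jansen: 2 + 2 = 4 links.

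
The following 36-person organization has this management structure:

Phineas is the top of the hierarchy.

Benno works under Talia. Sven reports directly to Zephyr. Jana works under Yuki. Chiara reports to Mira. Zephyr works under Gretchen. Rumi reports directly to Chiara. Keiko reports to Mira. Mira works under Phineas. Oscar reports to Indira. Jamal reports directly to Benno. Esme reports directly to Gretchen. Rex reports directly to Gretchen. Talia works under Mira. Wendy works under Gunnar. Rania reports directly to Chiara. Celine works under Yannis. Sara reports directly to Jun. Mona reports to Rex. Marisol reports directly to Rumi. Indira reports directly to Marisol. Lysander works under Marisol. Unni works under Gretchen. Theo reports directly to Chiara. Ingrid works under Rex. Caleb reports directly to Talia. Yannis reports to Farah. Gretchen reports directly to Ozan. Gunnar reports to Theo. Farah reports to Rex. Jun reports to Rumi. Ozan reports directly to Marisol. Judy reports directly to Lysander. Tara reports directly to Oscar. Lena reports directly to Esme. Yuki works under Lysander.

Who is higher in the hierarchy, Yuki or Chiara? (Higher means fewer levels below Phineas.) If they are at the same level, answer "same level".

Yuki is 6 levels below Phineas; Chiara is 2. Chiara is higher.

Chiara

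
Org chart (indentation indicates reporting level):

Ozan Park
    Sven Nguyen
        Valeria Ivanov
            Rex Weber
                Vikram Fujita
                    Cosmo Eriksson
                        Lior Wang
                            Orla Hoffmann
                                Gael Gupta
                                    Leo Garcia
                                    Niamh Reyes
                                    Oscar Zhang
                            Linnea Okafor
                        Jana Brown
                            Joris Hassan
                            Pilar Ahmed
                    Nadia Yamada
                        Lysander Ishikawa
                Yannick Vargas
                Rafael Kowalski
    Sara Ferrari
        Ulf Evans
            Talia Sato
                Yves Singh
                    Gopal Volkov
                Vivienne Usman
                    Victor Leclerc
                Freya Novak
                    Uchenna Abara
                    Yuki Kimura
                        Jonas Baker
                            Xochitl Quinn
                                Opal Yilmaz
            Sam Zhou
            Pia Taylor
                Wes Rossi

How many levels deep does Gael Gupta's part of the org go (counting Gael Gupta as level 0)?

1

The longest chain under Gael Gupta runs Gael Gupta → Oscar Zhang, which is 1 level below Gael Gupta.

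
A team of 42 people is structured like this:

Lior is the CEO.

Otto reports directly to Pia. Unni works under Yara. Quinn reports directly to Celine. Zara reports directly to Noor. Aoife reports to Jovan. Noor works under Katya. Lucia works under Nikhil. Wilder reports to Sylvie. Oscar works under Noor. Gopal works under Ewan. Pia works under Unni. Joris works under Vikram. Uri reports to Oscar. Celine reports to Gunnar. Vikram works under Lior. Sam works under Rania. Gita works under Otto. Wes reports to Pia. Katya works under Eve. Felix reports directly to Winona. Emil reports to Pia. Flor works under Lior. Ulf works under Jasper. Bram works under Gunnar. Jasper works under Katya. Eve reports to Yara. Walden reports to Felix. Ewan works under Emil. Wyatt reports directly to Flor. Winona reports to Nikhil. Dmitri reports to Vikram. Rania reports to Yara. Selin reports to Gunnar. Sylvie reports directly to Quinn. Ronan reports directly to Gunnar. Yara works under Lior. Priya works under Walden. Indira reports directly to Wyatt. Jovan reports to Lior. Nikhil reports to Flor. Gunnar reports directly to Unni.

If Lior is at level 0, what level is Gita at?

Chain from Gita up to Lior: Gita → Otto → Pia → Unni → Yara → Lior. That is 5 steps up, so Gita is 5 levels below Lior.

5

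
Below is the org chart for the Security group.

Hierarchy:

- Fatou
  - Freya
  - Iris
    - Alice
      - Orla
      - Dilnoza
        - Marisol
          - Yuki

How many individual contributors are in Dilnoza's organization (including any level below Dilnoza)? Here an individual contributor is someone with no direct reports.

The only person in Dilnoza's organization with no one reporting to them is Yuki. That is 1.

1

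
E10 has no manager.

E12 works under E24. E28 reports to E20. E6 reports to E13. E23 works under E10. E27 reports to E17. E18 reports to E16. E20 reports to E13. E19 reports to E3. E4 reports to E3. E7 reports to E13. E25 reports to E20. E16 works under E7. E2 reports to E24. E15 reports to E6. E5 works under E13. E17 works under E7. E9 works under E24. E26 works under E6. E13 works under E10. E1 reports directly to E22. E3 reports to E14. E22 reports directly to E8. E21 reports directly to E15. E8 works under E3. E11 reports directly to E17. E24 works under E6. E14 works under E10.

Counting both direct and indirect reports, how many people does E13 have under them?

E13 directly manages E6, E7, E20, E5. Under E6: E26, E15, E21, E24, E9, E2, E12 (7). Under E7: E16, E18, E17, E11, E27 (5). Under E20: E25, E28 (2). E5 has no reports. So E13's organization is 4 direct reports plus everyone under them: 8 + 6 + 3 + 1 = 18.

18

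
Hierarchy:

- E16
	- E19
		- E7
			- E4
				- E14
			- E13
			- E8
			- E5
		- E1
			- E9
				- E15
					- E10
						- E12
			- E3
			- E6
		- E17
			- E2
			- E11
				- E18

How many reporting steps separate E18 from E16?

4

Chain from E18 up to E16: E18 → E11 → E17 → E19 → E16. That is 4 steps up, so E18 is 4 levels below E16.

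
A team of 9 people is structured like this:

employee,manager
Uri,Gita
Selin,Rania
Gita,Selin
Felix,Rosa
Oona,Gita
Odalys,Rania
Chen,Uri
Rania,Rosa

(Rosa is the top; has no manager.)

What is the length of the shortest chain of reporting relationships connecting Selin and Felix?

3

Selin is 2 levels below Rosa, and Felix is 1 level below Rosa (their lowest common manager). The shortest path runs up from Selin to Rosa and back down to Felix: 2 + 1 = 3 links.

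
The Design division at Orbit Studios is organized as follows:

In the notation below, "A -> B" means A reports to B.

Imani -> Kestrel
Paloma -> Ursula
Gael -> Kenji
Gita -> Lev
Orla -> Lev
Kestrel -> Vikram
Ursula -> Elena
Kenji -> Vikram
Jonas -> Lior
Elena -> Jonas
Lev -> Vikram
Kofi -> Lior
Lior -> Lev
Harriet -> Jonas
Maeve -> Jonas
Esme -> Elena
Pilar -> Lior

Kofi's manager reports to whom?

Lev

Kofi reports to Lior, and Lior reports to Lev. So Kofi's skip-level manager is Lev.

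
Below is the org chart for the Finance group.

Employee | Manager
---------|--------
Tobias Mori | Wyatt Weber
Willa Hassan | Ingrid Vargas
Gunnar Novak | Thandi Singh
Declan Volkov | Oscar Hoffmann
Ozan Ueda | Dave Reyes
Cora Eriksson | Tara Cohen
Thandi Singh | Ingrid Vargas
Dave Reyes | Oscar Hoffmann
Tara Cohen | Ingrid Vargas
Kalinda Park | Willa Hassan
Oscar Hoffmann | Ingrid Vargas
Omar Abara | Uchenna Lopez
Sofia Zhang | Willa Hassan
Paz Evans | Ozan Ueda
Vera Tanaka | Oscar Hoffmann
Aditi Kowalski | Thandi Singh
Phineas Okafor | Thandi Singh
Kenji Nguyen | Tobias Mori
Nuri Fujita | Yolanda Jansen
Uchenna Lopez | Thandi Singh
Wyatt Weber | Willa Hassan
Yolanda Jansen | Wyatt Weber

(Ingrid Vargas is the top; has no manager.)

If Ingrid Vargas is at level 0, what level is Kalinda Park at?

2

Chain from Kalinda Park up to Ingrid Vargas: Kalinda Park → Willa Hassan → Ingrid Vargas. That is 2 steps up, so Kalinda Park is 2 levels below Ingrid Vargas.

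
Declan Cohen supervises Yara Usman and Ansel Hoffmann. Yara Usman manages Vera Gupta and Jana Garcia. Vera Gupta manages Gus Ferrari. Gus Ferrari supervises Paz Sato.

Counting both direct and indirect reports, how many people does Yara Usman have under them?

4

Yara Usman directly manages Vera Gupta, Jana Garcia. Under Vera Gupta: Gus Ferrari, Paz Sato (2). Jana Garcia has no reports. So Yara Usman's organization is 2 direct reports plus everyone under them: 3 + 1 = 4.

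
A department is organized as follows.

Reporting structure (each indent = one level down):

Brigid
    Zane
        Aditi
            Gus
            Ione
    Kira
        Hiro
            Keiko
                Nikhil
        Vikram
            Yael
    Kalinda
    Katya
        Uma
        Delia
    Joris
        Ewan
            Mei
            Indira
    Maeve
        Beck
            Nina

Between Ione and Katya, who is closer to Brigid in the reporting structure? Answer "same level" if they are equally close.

Katya

Ione is 3 levels below Brigid; Katya is 1. Katya is higher.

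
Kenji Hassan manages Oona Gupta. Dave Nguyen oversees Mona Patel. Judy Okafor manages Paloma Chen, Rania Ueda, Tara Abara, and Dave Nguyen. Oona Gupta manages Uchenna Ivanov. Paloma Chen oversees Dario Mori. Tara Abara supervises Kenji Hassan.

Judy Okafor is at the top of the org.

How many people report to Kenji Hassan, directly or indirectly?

Kenji Hassan directly manages Oona Gupta. Under Oona Gupta: Uchenna Ivanov (1). That's 2 in total.

2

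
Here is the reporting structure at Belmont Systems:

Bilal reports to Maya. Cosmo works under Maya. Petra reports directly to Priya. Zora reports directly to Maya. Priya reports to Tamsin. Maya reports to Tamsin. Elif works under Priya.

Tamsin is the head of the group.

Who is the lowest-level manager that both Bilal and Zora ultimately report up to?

Maya

Bilal's chain of managers is Maya, Tamsin. Zora's chain of managers is Maya, Tamsin. The first manager that appears in both chains is Maya.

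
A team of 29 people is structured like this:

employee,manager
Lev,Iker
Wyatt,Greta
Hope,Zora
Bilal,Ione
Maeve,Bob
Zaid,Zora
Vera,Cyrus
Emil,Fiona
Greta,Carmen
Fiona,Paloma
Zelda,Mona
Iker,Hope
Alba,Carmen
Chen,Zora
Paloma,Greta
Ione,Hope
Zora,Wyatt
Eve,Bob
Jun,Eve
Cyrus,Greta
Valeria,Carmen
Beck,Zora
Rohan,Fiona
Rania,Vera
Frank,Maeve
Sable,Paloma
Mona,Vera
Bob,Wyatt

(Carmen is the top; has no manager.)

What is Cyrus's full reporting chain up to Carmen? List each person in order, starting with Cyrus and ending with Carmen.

Cyrus -> Greta -> Carmen

Cyrus reports to Greta. Greta reports to Carmen. Carmen is at the top.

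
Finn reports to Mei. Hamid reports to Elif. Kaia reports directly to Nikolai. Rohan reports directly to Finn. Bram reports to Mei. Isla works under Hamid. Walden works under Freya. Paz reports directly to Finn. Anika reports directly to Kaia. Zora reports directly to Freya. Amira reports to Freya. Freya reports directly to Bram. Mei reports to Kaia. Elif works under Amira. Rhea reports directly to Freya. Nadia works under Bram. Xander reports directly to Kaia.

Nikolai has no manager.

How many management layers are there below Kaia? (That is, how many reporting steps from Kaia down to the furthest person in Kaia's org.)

The longest chain under Kaia runs Kaia → Mei → Bram → Freya → Amira → Elif → Hamid → Isla, which is 7 levels below Kaia.

7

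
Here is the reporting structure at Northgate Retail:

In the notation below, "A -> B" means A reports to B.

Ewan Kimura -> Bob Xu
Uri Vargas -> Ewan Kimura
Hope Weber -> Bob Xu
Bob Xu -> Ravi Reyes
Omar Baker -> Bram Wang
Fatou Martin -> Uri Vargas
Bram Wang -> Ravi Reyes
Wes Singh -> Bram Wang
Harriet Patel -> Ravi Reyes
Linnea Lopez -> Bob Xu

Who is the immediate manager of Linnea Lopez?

Linnea Lopez reports directly to Bob Xu.

Bob Xu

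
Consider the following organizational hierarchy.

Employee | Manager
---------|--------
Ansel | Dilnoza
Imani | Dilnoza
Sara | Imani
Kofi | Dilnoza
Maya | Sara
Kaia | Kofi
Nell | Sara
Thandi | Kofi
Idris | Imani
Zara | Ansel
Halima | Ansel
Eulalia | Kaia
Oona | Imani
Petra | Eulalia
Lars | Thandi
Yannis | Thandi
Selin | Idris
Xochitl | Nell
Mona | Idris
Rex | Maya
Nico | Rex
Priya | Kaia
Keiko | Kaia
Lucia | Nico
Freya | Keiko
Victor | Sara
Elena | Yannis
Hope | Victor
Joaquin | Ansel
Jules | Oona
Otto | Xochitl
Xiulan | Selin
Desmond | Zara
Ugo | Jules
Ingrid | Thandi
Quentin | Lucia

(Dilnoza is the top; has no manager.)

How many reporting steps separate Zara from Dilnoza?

Chain from Zara up to Dilnoza: Zara → Ansel → Dilnoza. That is 2 steps up, so Zara is 2 levels below Dilnoza.

2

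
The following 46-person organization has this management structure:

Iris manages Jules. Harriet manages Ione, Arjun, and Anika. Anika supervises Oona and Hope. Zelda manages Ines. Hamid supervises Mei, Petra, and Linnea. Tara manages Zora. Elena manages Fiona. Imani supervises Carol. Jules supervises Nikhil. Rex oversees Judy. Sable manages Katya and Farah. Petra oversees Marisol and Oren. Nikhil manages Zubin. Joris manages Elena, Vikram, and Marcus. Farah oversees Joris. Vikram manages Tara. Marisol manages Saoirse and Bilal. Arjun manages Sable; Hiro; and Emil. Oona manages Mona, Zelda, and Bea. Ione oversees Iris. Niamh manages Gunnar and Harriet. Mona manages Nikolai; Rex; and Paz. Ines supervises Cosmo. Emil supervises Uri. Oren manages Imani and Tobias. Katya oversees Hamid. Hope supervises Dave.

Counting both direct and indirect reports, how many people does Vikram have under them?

2

Vikram directly manages Tara. Under Tara: Zora (1). That's 2 in total.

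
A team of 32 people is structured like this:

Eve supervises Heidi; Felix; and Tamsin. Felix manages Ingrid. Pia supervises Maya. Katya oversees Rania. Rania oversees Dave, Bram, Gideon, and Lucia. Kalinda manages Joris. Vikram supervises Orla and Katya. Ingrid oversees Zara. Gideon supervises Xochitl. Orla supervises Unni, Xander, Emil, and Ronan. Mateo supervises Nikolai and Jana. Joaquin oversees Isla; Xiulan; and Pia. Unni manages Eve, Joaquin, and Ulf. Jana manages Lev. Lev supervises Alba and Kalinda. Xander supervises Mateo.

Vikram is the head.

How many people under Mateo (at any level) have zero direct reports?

The people in Mateo's organization with no one reporting to them are Nikolai, Joris, Alba. That is 3.

3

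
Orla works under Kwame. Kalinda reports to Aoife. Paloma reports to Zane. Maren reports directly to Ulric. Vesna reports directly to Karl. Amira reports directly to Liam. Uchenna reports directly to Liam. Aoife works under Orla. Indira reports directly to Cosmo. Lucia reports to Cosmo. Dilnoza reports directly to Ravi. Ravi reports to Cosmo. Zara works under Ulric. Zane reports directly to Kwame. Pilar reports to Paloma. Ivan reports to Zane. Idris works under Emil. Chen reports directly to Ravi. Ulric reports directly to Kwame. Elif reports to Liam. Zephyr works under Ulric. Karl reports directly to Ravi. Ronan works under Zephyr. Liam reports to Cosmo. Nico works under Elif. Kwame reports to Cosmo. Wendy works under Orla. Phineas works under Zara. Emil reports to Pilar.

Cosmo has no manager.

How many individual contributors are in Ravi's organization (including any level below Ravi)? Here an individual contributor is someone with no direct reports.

The people in Ravi's organization with no one reporting to them are Chen, Vesna, Dilnoza. That is 3.

3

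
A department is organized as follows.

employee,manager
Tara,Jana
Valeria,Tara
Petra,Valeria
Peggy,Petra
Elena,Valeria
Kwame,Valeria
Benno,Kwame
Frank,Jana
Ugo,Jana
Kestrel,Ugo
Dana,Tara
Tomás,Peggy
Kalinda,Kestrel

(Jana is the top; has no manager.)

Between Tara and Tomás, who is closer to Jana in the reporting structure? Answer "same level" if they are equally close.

Tara

Tara is 1 level below Jana; Tomás is 5. Tara is higher.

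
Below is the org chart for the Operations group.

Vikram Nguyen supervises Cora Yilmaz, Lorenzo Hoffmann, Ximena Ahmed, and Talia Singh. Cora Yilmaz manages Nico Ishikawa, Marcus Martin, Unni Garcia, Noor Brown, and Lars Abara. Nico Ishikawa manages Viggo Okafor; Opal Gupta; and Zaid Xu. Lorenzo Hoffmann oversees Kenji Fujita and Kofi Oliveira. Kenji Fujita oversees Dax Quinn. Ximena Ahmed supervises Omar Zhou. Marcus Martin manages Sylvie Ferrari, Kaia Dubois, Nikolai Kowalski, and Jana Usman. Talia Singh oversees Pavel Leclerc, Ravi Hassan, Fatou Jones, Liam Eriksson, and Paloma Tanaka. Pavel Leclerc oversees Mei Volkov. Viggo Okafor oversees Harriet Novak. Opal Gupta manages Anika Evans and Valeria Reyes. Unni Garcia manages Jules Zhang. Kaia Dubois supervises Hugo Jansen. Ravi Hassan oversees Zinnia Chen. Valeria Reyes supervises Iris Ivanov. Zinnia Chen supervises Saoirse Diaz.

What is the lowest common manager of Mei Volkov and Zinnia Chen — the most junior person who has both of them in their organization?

Talia Singh

Mei Volkov's chain of managers is Pavel Leclerc, Talia Singh, Vikram Nguyen. Zinnia Chen's chain of managers is Ravi Hassan, Talia Singh, Vikram Nguyen. The first manager that appears in both chains is Talia Singh.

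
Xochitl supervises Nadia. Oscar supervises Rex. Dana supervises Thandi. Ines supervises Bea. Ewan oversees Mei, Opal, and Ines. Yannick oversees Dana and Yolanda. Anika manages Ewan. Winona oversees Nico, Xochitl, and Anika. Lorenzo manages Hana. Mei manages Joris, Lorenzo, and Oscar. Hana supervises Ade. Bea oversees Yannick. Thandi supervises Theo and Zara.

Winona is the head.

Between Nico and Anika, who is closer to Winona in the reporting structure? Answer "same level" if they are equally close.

same level

Both Nico and Anika are 1 level below Winona.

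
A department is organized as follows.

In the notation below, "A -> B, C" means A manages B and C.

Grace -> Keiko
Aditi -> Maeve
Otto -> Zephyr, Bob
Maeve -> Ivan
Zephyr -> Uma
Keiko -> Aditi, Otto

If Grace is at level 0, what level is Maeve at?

Chain from Maeve up to Grace: Maeve → Aditi → Keiko → Grace. That is 3 steps up, so Maeve is 3 levels below Grace.

3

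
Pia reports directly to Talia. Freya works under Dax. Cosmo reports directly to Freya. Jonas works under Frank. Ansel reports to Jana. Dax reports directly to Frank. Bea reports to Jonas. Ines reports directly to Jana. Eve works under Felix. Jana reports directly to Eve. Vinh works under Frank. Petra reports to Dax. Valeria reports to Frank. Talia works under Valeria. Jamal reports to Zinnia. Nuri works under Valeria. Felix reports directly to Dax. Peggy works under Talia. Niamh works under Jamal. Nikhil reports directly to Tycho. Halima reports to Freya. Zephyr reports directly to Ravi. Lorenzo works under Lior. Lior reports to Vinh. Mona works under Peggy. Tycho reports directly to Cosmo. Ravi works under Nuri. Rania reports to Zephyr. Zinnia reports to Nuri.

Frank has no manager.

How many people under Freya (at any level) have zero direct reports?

2

The people in Freya's organization with no one reporting to them are Halima, Nikhil. That is 2.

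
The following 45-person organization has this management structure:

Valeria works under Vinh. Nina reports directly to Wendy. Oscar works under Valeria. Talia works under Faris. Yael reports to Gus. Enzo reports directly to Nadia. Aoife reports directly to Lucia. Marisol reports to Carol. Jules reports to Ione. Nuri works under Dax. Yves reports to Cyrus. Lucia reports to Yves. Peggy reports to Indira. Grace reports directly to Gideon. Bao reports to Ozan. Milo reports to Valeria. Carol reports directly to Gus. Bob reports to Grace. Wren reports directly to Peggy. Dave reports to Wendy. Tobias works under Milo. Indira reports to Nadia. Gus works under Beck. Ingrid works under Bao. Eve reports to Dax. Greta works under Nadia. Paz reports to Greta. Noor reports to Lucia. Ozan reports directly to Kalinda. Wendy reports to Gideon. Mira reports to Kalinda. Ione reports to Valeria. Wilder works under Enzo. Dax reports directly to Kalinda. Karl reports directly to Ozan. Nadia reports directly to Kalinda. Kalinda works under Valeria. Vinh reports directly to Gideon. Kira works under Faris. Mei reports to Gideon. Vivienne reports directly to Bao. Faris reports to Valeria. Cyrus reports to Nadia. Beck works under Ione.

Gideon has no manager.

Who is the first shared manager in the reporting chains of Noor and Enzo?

Noor's chain of managers is Lucia, Yves, Cyrus, Nadia, Kalinda, Valeria, Vinh, Gideon. Enzo's chain of managers is Nadia, Kalinda, Valeria, Vinh, Gideon. The first manager that appears in both chains is Nadia.

Nadia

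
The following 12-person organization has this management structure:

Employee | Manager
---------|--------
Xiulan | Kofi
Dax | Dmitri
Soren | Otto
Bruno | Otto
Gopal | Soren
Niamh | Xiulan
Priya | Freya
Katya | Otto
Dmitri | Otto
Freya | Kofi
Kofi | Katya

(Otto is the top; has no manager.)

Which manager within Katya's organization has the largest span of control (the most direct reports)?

Kofi

Direct-report counts within Katya's organization: Katya has 1; Kofi has 2; Xiulan has 1; Freya has 1. The largest is 2, held by Kofi.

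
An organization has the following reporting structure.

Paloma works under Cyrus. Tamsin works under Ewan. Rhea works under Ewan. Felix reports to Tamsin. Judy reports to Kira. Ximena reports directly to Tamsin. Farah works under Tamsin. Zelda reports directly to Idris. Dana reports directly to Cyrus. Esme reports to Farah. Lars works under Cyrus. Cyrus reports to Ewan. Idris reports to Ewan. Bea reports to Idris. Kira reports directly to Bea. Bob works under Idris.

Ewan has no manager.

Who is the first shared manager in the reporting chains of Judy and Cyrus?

Judy's chain of managers is Kira, Bea, Idris, Ewan. Cyrus's chain of managers is Ewan. The first manager that appears in both chains is Ewan.

Ewan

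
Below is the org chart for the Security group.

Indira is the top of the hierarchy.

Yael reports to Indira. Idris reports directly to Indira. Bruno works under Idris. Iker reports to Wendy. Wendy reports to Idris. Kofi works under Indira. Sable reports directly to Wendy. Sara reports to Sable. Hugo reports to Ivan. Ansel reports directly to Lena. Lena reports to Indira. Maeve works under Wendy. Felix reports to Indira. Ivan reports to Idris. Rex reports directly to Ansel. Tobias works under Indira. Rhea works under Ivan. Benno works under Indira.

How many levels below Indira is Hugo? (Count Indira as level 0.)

3

Chain from Hugo up to Indira: Hugo → Ivan → Idris → Indira. That is 3 steps up, so Hugo is 3 levels below Indira.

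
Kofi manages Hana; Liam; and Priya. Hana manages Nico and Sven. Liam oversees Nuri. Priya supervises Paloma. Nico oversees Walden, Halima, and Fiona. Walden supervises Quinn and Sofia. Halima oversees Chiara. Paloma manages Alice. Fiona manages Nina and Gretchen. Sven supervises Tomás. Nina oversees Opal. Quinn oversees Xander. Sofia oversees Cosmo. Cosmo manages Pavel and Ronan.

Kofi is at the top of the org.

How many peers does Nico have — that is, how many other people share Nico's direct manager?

1

Nico reports to Hana. Hana's other direct reports are Sven — 1 peer.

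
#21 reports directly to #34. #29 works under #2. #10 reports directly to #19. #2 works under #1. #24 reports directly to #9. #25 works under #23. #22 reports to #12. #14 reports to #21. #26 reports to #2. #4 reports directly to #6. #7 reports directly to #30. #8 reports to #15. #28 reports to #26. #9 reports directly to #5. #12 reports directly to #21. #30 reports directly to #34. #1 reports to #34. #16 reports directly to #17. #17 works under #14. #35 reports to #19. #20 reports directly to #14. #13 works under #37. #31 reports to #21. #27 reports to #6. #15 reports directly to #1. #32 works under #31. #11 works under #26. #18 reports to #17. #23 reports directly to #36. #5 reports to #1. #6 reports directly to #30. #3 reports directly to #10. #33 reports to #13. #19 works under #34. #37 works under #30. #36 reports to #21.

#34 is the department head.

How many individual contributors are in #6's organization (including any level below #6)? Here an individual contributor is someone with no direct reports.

2

The people in #6's organization with no one reporting to them are #4, #27. That is 2.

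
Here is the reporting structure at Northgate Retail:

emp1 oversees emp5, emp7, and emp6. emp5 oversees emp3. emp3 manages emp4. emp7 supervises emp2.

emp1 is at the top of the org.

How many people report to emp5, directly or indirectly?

emp5 directly manages emp3. Under emp3: emp4 (1). That's 2 in total.

2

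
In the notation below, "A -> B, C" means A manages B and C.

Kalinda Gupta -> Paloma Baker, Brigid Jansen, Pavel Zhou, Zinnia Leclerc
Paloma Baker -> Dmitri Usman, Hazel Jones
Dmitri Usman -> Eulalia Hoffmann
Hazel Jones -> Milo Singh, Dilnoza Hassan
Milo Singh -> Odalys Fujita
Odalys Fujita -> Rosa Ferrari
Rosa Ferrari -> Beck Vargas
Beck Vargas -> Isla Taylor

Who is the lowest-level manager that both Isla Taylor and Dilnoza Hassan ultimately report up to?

Hazel Jones

Isla Taylor's chain of managers is Beck Vargas, Rosa Ferrari, Odalys Fujita, Milo Singh, Hazel Jones, Paloma Baker, Kalinda Gupta. Dilnoza Hassan's chain of managers is Hazel Jones, Paloma Baker, Kalinda Gupta. The first manager that appears in both chains is Hazel Jones.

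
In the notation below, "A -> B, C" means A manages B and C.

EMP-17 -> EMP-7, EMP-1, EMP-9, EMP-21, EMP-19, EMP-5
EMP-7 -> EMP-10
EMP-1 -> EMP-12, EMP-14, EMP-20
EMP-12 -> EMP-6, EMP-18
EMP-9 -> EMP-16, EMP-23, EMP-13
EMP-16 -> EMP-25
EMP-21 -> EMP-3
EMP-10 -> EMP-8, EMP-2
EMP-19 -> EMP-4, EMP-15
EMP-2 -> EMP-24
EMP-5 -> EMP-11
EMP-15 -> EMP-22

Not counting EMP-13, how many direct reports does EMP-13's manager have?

EMP-13 reports to EMP-9. EMP-9's other direct reports are EMP-16, EMP-23 — 2 peers.

2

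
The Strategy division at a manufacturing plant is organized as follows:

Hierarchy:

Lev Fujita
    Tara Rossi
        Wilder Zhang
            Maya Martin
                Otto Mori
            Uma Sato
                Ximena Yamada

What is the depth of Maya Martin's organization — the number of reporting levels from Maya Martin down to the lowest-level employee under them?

1

The longest chain under Maya Martin runs Maya Martin → Otto Mori, which is 1 level below Maya Martin.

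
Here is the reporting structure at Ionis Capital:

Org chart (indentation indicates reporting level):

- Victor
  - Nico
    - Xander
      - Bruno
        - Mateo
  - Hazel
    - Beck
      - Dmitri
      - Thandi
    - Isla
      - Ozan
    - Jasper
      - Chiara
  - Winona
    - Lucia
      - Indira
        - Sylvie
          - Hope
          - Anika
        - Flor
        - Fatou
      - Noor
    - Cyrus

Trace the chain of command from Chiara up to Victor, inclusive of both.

Chiara reports to Jasper. Jasper reports to Hazel. Hazel reports to Victor. Victor is at the top.

Chiara -> Jasper -> Hazel -> Victor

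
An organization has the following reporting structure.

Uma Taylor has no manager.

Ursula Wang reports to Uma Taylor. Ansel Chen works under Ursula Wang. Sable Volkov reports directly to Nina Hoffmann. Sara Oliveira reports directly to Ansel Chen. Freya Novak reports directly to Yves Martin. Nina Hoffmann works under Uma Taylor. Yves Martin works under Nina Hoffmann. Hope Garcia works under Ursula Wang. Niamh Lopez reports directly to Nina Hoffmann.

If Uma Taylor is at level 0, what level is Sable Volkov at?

Chain from Sable Volkov up to Uma Taylor: Sable Volkov → Nina Hoffmann → Uma Taylor. That is 2 steps up, so Sable Volkov is 2 levels below Uma Taylor.

2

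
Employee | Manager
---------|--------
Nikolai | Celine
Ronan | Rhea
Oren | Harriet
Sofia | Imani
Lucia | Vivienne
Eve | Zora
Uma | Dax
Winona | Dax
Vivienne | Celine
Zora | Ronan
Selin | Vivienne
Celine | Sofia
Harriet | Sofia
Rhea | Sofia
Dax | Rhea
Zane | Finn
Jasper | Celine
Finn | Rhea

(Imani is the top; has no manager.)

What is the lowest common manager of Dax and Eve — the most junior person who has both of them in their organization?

Dax's chain of managers is Rhea, Sofia, Imani. Eve's chain of managers is Zora, Ronan, Rhea, Sofia, Imani. The first manager that appears in both chains is Rhea.

Rhea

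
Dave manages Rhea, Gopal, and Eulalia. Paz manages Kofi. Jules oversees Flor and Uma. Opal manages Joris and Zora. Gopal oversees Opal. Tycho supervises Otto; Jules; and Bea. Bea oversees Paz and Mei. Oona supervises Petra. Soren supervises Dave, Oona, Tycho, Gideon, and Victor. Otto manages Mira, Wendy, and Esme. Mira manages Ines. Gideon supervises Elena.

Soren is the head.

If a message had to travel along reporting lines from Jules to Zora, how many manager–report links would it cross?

Jules is 2 levels below Soren, and Zora is 4 levels below Soren (their lowest common manager). The shortest path runs up from Jules to Soren and back down to Zora: 2 + 4 = 6 links.

6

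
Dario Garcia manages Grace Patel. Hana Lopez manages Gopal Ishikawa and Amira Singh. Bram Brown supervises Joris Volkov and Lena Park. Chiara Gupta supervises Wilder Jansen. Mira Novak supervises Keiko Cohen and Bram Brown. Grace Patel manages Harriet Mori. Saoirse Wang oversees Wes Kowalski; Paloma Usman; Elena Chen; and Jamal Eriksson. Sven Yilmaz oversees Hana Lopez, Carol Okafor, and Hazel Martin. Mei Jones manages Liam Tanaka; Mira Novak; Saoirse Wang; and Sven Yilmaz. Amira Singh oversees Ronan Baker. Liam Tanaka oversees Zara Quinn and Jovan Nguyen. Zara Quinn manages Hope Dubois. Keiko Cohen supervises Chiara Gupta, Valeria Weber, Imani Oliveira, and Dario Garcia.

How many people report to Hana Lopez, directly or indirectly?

Hana Lopez directly manages Gopal Ishikawa, Amira Singh. Gopal Ishikawa has no reports. Under Amira Singh: Ronan Baker (1). So Hana Lopez's organization is 2 direct reports plus everyone under them: 1 + 2 = 3.

3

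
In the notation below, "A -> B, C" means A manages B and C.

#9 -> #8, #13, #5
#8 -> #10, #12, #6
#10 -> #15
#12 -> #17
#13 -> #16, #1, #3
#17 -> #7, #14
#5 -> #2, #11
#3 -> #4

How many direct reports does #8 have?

#8 directly manages #10, #12, #6. That is 3 direct reports.

3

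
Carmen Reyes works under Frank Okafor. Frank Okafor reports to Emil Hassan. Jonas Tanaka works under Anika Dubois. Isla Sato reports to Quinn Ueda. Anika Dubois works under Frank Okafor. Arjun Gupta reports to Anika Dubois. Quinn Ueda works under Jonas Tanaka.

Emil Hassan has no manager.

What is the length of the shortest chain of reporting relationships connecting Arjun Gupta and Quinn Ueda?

3

Arjun Gupta is 1 level below Anika Dubois, and Quinn Ueda is 2 levels below Anika Dubois (their lowest common manager). The shortest path runs up from Arjun Gupta to Anika Dubois and back down to Quinn Ueda: 1 + 2 = 3 links.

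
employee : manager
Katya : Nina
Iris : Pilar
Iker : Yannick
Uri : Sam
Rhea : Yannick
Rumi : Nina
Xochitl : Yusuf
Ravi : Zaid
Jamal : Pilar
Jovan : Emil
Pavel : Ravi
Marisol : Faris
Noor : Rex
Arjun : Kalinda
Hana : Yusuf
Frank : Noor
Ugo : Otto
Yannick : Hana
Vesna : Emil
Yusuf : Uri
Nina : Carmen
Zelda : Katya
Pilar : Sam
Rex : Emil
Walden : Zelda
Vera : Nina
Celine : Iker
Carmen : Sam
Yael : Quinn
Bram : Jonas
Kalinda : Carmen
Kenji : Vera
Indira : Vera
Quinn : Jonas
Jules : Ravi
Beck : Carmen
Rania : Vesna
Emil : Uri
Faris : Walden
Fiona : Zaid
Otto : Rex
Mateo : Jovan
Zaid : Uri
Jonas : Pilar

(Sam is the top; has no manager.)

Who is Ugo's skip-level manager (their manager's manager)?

Ugo reports to Otto, and Otto reports to Rex. So Ugo's skip-level manager is Rex.

Rex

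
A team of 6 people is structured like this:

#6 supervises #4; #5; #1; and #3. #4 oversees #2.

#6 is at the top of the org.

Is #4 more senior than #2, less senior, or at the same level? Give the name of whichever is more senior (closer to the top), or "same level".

#4

#4 is 1 level below #6; #2 is 2. #4 is higher.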